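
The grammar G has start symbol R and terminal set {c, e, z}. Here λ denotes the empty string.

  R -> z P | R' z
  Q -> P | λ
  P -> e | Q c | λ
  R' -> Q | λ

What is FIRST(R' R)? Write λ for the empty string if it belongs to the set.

FIRST(R) = {c, e, z}  (via R' z)
FIRST(Q) = {λ, c, e}  (via P)
FIRST(P) = {λ, c, e}  (via Q c)
FIRST(R') = {λ, c, e}  (via Q)
FIRST(R' R): take FIRST of each symbol in turn, carrying on past any symbol whose FIRST contains λ; result {c, e, z}.

{c, e, z}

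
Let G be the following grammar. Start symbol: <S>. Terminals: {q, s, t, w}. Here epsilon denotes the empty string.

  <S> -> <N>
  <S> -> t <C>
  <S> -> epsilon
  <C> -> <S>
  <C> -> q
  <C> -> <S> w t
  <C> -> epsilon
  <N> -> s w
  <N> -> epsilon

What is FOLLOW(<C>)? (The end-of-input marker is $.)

{$, w}

FIRST(<N>): from <N>->s w we get {s}; from <N>->epsilon we get {epsilon}. So FIRST(<N>) = {epsilon, s}.
FIRST(<S>): from <S>-><N> we get {epsilon, s}; from <S>->t <C> we get {t}; from <S>->epsilon we get {epsilon}. So FIRST(<S>) = {epsilon, s, t}.
FIRST(<C>): from <C>-><S> we get {epsilon, s, t}; from <C>->q we get {q}; from <C>-><S> w t we get {s, t, w}; from <C>->epsilon we get {epsilon}. So FIRST(<C>) = {epsilon, q, s, t, w}.
FOLLOW(<S>) includes $ since <S> is the start symbol.
FOLLOW(<S>): in <C>-><S>, the suffix after <S> is empty, so FOLLOW(<S>) ⊇ FOLLOW(<C>) = {$, w}; in <C>-><S> w t, <S> is followed by w t with FIRST {w}. Thus FOLLOW(<S>) = {$, w}.
FOLLOW(<C>): in <S>->t <C>, the suffix after <C> is empty, so FOLLOW(<C>) ⊇ FOLLOW(<S>) = {$, w}. Thus FOLLOW(<C>) = {$, w}.
FOLLOW(<N>): in <S>-><N>, the suffix after <N> is empty, so FOLLOW(<N>) ⊇ FOLLOW(<S>) = {$, w}. Thus FOLLOW(<N>) = {$, w}.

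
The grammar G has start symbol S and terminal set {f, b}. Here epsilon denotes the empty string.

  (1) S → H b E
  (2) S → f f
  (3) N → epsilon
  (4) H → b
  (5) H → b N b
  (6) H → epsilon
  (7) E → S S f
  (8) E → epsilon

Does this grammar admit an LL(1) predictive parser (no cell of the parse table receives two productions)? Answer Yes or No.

No

FIRST(S) = {b, f}
FIRST(N) = {epsilon}
FIRST(H) = {epsilon, b}
FIRST(E) = {epsilon, b, f}
FOLLOW(S) = {$, b, f}
FOLLOW(N) = {b}
FOLLOW(H) = {b}
FOLLOW(E) = {$, b, f}
Cell M[E, b] receives both E → S S f and E → epsilon — the grammar is not LL(1).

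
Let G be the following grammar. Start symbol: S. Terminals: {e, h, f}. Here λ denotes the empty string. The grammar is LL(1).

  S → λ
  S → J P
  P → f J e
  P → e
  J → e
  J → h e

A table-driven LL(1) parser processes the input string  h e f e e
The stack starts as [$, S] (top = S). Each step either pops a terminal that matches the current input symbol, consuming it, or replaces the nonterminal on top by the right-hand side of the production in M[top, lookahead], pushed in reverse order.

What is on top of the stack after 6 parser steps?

step 1: stack=$ S  input=h e f e e $  — expand S → J P
step 2: stack=$ P J  input=h e f e e $  — expand J → h e
step 3: stack=$ P e h  input=h e f e e $  — match h
step 4: stack=$ P e  input=e f e e $  — match e
step 5: stack=$ P  input=f e e $  — expand P → f J e
step 6: stack=$ e J f  input=f e e $  — match f
Stack after step 6: $ e J (top = J).

J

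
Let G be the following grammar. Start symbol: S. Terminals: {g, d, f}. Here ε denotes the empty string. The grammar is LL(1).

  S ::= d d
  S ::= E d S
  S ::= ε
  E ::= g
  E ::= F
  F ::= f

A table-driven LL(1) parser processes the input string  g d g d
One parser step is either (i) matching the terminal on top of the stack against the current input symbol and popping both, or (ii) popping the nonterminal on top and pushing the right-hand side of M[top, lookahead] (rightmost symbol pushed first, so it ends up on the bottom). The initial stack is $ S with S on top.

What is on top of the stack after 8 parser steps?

     Stack    Input      Action
  1  $ S      g d g d $  expand S ::= E d S
  2  $ S d E  g d g d $  expand E ::= g
  3  $ S d g  g d g d $  match g
  4  $ S d    d g d $    match d
  5  $ S      g d $      expand S ::= E d S
  6  $ S d E  g d $      expand E ::= g
  7  $ S d g  g d $      match g
  8  $ S d    d $        match d
Stack after step 8: $ S (top = S).

S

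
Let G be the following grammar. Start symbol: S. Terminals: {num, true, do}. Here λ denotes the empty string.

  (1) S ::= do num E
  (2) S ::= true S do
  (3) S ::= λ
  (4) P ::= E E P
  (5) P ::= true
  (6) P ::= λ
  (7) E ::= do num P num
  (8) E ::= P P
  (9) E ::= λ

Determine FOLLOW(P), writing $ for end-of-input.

FIRST(S) = {λ, do, true}
FIRST(P) = {λ, do, true}  (via E E P)
FIRST(E) = {λ, do, true}  (via P P)
FOLLOW(S) includes $ since S is the start symbol.
FOLLOW(S): in S::=true S do, S is followed by do with FIRST {do}. Thus FOLLOW(S) = {$, do}.
FOLLOW(P): in P::=E E P, the suffix after P is empty (adds nothing new); in E::=do num P num, P is followed by num with FIRST {num}; in E::=P P (occurrence 1), P is followed by P with FIRST {λ, do, true}; in E::=P P (occurrence 1), the suffix after P is nullable, so FOLLOW(P) ⊇ FOLLOW(E) = {$, do, num, true}; in E::=P P (occurrence 2), the suffix after P is empty, so FOLLOW(P) ⊇ FOLLOW(E) = {$, do, num, true}. Thus FOLLOW(P) = {$, do, num, true}.
FOLLOW(E): in S::=do num E, the suffix after E is empty, so FOLLOW(E) ⊇ FOLLOW(S) = {$, do}; in P::=E E P (occurrence 1), E is followed by E P with FIRST {λ, do, true}; in P::=E E P (occurrence 1), the suffix after E is nullable, so FOLLOW(E) ⊇ FOLLOW(P) = {$, do, num, true}; in P::=E E P (occurrence 2), E is followed by P with FIRST {λ, do, true}; in P::=E E P (occurrence 2), the suffix after E is nullable, so FOLLOW(E) ⊇ FOLLOW(P) = {$, do, num, true}. Thus FOLLOW(E) = {$, do, num, true}.

{$, do, num, true}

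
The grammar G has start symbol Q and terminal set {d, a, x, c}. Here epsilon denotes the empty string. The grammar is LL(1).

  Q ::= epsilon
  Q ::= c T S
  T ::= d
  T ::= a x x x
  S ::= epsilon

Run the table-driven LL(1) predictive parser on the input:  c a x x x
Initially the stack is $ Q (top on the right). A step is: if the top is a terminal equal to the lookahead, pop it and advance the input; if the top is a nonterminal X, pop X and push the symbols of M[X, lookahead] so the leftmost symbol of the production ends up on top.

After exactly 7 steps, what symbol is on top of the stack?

step 1: stack=$ Q  input=c a x x x $  — expand Q ::= c T S
step 2: stack=$ S T c  input=c a x x x $  — match c
step 3: stack=$ S T  input=a x x x $  — expand T ::= a x x x
step 4: stack=$ S x x x a  input=a x x x $  — match a
step 5: stack=$ S x x x  input=x x x $  — match x
step 6: stack=$ S x x  input=x x $  — match x
step 7: stack=$ S x  input=x $  — match x
Stack after step 7: $ S (top = S).

S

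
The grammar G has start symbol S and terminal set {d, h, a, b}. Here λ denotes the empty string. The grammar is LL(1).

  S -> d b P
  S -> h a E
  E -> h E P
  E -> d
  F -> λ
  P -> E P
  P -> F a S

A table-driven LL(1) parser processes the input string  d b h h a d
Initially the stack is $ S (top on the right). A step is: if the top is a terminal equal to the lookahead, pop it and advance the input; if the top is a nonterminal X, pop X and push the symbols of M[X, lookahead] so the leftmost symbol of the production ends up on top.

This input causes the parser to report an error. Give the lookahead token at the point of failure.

a

     Stack        Input          Action
  1  $ S          d b h h a d $  expand S -> d b P
  2  $ P b d      d b h h a d $  match d
  3  $ P b        b h h a d $    match b
  4  $ P          h h a d $      expand P -> E P
  5  $ P E        h h a d $      expand E -> h E P
  6  $ P P E h    h h a d $      match h
  7  $ P P E      h a d $        expand E -> h E P
  8  $ P P P E h  h a d $        match h
  9  $ P P P E    a d $          error: M[E, a] is empty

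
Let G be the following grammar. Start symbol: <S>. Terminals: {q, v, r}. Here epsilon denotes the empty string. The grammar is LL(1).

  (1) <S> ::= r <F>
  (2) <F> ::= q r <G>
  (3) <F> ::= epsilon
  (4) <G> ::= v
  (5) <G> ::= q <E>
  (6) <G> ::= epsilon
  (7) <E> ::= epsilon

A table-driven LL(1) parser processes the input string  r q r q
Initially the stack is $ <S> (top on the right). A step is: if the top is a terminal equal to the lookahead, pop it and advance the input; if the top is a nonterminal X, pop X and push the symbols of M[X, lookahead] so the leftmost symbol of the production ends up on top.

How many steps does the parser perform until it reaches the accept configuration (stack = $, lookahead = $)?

     Stack      Input      Action
  1  $ <S>      r q r q $  expand <S> ::= r <F>
  2  $ <F> r    r q r q $  match r
  3  $ <F>      q r q $    expand <F> ::= q r <G>
  4  $ <G> r q  q r q $    match q
  5  $ <G> r    r q $      match r
  6  $ <G>      q $        expand <G> ::= q <E>
  7  $ <E> q    q $        match q
  8  $ <E>      $          expand <E> ::= epsilon
Accept reached after 8 steps.

8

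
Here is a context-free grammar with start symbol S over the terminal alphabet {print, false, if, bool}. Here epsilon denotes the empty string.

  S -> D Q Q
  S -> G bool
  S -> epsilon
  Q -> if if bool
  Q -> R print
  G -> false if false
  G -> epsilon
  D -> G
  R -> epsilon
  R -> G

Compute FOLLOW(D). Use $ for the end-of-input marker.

FIRST(G): from G->false if false we get {false}; from G->epsilon we get {epsilon}. So FIRST(G) = {epsilon, false}.
FIRST(D): from D->G we get {epsilon, false}. So FIRST(D) = {epsilon, false}.
FIRST(R): from R->epsilon we get {epsilon}; from R->G we get {epsilon, false}. So FIRST(R) = {epsilon, false}.
FIRST(Q): from Q->if if bool we get {if}; from Q->R print we get {false, print}. So FIRST(Q) = {false, if, print}.
FIRST(S): from S->D Q Q we get {false, if, print}; from S->G bool we get {bool, false}; from S->epsilon we get {epsilon}. So FIRST(S) = {epsilon, bool, false, if, print}.
FOLLOW(S) includes $ since S is the start symbol.
FOLLOW(S): S appears on no right-hand side. Thus FOLLOW(S) = {$}.
FOLLOW(Q): in S->D Q Q (occurrence 1), Q is followed by Q with FIRST {false, if, print}; in S->D Q Q (occurrence 2), the suffix after Q is empty, so FOLLOW(Q) ⊇ FOLLOW(S) = {$}. Thus FOLLOW(Q) = {$, false, if, print}.
FOLLOW(D): in S->D Q Q, D is followed by Q Q with FIRST {false, if, print}. Thus FOLLOW(D) = {false, if, print}.
FOLLOW(R): in Q->R print, R is followed by print with FIRST {print}. Thus FOLLOW(R) = {print}.
FOLLOW(G): in S->G bool, G is followed by bool with FIRST {bool}; in D->G, the suffix after G is empty, so FOLLOW(G) ⊇ FOLLOW(D) = {false, if, print}; in R->G, the suffix after G is empty, so FOLLOW(G) ⊇ FOLLOW(R) = {print}. Thus FOLLOW(G) = {bool, false, if, print}.

{false, if, print}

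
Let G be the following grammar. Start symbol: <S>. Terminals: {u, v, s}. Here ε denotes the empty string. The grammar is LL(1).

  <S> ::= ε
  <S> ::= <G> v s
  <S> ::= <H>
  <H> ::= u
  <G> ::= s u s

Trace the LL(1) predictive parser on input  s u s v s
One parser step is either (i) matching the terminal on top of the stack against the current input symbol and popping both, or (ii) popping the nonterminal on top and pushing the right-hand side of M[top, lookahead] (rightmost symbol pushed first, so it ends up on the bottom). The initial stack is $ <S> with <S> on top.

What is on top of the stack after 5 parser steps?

step 1: stack=$ <S>  input=s u s v s $  — expand <S> ::= <G> v s
step 2: stack=$ s v <G>  input=s u s v s $  — expand <G> ::= s u s
step 3: stack=$ s v s u s  input=s u s v s $  — match s
step 4: stack=$ s v s u  input=u s v s $  — match u
step 5: stack=$ s v s  input=s v s $  — match s
Stack after step 5: $ s v (top = v).

v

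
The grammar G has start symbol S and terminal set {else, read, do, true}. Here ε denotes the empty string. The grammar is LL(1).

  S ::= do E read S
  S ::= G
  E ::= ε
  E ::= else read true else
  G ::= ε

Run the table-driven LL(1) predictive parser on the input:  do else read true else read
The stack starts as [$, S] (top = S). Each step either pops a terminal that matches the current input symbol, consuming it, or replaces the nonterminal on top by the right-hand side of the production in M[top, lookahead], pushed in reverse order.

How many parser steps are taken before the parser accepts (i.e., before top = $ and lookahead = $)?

step 1: stack=$ S  input=do else read true else read $  — expand S ::= do E read S
step 2: stack=$ S read E do  input=do else read true else read $  — match do
step 3: stack=$ S read E  input=else read true else read $  — expand E ::= else read true else
step 4: stack=$ S read else true read else  input=else read true else read $  — match else
step 5: stack=$ S read else true read  input=read true else read $  — match read
step 6: stack=$ S read else true  input=true else read $  — match true
step 7: stack=$ S read else  input=else read $  — match else
step 8: stack=$ S read  input=read $  — match read
step 9: stack=$ S  input=$  — expand S ::= G
step 10: stack=$ G  input=$  — expand G ::= ε
Accept reached after 10 steps.

10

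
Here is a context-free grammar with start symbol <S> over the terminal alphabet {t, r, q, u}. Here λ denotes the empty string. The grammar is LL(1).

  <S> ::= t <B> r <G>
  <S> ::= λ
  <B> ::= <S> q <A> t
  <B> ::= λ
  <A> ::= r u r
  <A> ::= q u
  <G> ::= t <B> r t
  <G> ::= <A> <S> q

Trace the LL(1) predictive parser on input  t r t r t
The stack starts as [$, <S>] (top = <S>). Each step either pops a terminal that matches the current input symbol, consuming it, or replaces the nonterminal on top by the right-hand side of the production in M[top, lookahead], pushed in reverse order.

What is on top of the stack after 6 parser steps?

<B>

     Stack          Input        Action
  1  $ <S>          t r t r t $  expand <S> ::= t <B> r <G>
  2  $ <G> r <B> t  t r t r t $  match t
  3  $ <G> r <B>    r t r t $    expand <B> ::= λ
  4  $ <G> r        r t r t $    match r
  5  $ <G>          t r t $      expand <G> ::= t <B> r t
  6  $ t r <B> t    t r t $      match t
Stack after step 6: $ t r <B> (top = <B>).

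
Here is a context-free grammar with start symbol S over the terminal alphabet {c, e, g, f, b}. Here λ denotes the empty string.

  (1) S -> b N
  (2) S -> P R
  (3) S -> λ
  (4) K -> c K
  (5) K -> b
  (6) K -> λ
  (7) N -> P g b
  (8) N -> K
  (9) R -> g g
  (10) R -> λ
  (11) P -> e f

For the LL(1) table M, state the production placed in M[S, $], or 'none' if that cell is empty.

S -> λ

FIRST(K): from K->c K we get {c}; from K->b we get {b}; from K->λ we get {λ}. So FIRST(K) = {λ, b, c}.
FIRST(R): from R->g g we get {g}; from R->λ we get {λ}. So FIRST(R) = {λ, g}.
FIRST(P): from P->e f we get {e}. So FIRST(P) = {e}.
FIRST(S): from S->b N we get {b}; from S->P R we get {e}; from S->λ we get {λ}. So FIRST(S) = {λ, b, e}.
FIRST(N): from N->P g b we get {e}; from N->K we get {λ, b, c}. So FIRST(N) = {λ, b, c, e}.
FOLLOW(S) includes $ since S is the start symbol.
FOLLOW(S): S appears on no right-hand side. Thus FOLLOW(S) = {$}.
For S -> b N: FIRST(b N) = {b}, so it goes in M[S, t] for t ∈ {b}.
For S -> P R: FIRST(P R) = {e}, so it goes in M[S, t] for t ∈ {e}.
For S -> λ: FIRST(λ) = {λ}, so it goes in M[S, t] for t ∈ {}; since λ ∈ FIRST, also for every t ∈ FOLLOW(S) = {$}.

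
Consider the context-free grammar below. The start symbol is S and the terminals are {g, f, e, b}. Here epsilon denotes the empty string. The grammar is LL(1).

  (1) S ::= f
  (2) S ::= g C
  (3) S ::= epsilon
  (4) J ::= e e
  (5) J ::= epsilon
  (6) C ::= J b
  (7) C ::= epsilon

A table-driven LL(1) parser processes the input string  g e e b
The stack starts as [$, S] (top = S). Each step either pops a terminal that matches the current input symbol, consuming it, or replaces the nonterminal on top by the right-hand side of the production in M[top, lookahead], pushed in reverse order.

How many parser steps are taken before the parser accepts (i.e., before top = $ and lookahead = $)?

7

step 1: stack=$ S  input=g e e b $  — expand S ::= g C
step 2: stack=$ C g  input=g e e b $  — match g
step 3: stack=$ C  input=e e b $  — expand C ::= J b
step 4: stack=$ b J  input=e e b $  — expand J ::= e e
step 5: stack=$ b e e  input=e e b $  — match e
step 6: stack=$ b e  input=e b $  — match e
step 7: stack=$ b  input=b $  — match b
Accept reached after 7 steps.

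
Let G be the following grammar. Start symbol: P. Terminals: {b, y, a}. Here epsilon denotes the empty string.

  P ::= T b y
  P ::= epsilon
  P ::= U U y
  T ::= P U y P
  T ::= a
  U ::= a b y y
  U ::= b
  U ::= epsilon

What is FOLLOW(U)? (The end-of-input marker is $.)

FIRST(U) = {epsilon, a, b}
FIRST(P) = {epsilon, a, b, y}  (via T b y, U U y)
FIRST(T) = {a, b, y}  (via P U y P)
FOLLOW(P) includes $ since P is the start symbol.
FOLLOW(T): in P::=T b y, T is followed by b y with FIRST {b}. Thus FOLLOW(T) = {b}.
FOLLOW(P): in T::=P U y P (occurrence 1), P is followed by U y P with FIRST {a, b, y}; in T::=P U y P (occurrence 2), the suffix after P is empty, so FOLLOW(P) ⊇ FOLLOW(T) = {b}. Thus FOLLOW(P) = {$, a, b, y}.
FOLLOW(U): in P::=U U y (occurrence 1), U is followed by U y with FIRST {a, b, y}; in P::=U U y (occurrence 2), U is followed by y with FIRST {y}; in T::=P U y P, U is followed by y P with FIRST {y}. Thus FOLLOW(U) = {a, b, y}.

{a, b, y}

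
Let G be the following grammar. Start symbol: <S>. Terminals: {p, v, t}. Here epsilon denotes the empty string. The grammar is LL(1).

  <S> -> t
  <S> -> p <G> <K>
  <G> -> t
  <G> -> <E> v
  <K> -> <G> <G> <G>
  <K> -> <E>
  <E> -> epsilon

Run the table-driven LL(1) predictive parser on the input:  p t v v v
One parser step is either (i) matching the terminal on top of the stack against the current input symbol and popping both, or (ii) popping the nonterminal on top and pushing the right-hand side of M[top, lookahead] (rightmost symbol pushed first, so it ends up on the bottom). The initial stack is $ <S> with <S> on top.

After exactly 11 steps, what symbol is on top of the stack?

<G>

step 1: stack=$ <S>  input=p t v v v $  — expand <S> -> p <G> <K>
step 2: stack=$ <K> <G> p  input=p t v v v $  — match p
step 3: stack=$ <K> <G>  input=t v v v $  — expand <G> -> t
step 4: stack=$ <K> t  input=t v v v $  — match t
step 5: stack=$ <K>  input=v v v $  — expand <K> -> <G> <G> <G>
step 6: stack=$ <G> <G> <G>  input=v v v $  — expand <G> -> <E> v
step 7: stack=$ <G> <G> v <E>  input=v v v $  — expand <E> -> epsilon
step 8: stack=$ <G> <G> v  input=v v v $  — match v
step 9: stack=$ <G> <G>  input=v v $  — expand <G> -> <E> v
step 10: stack=$ <G> v <E>  input=v v $  — expand <E> -> epsilon
step 11: stack=$ <G> v  input=v v $  — match v
Stack after step 11: $ <G> (top = <G>).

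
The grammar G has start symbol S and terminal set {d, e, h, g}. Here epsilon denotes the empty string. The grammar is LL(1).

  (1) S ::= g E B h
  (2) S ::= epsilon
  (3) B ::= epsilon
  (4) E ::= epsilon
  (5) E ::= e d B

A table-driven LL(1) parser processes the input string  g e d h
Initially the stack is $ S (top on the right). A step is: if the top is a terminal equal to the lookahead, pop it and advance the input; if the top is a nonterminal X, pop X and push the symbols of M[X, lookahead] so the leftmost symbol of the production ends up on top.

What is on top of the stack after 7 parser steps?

h

     Stack        Input      Action
  1  $ S          g e d h $  expand S ::= g E B h
  2  $ h B E g    g e d h $  match g
  3  $ h B E      e d h $    expand E ::= e d B
  4  $ h B B d e  e d h $    match e
  5  $ h B B d    d h $      match d
  6  $ h B B      h $        expand B ::= epsilon
  7  $ h B        h $        expand B ::= epsilon
Stack after step 7: $ h (top = h).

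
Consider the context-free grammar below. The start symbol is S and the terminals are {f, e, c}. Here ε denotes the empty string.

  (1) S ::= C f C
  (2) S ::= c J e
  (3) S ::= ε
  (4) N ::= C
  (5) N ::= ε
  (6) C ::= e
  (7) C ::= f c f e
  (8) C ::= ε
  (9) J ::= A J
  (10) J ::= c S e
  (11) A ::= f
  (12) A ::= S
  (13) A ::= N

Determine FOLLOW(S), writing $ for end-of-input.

FIRST(C): from C::=e we get {e}; from C::=f c f e we get {f}; from C::=ε we get {ε}. So FIRST(C) = {ε, e, f}.
FIRST(S): from S::=C f C we get {e, f}; from S::=c J e we get {c}; from S::=ε we get {ε}. So FIRST(S) = {ε, c, e, f}.
FIRST(N): from N::=C we get {ε, e, f}; from N::=ε we get {ε}. So FIRST(N) = {ε, e, f}.
FIRST(A): from A::=f we get {f}; from A::=S we get {ε, c, e, f}; from A::=N we get {ε, e, f}. So FIRST(A) = {ε, c, e, f}.
FIRST(J): from J::=A J we get {c, e, f}; from J::=c S e we get {c}. So FIRST(J) = {c, e, f}.
FOLLOW(S) includes $ since S is the start symbol.
FOLLOW(J): in S::=c J e, J is followed by e with FIRST {e}; in J::=A J, the suffix after J is empty (adds nothing new). Thus FOLLOW(J) = {e}.
FOLLOW(A): in J::=A J, A is followed by J with FIRST {c, e, f}. Thus FOLLOW(A) = {c, e, f}.
FOLLOW(S): in J::=c S e, S is followed by e with FIRST {e}; in A::=S, the suffix after S is empty, so FOLLOW(S) ⊇ FOLLOW(A) = {c, e, f}. Thus FOLLOW(S) = {$, c, e, f}.
FOLLOW(N): in A::=N, the suffix after N is empty, so FOLLOW(N) ⊇ FOLLOW(A) = {c, e, f}. Thus FOLLOW(N) = {c, e, f}.
FOLLOW(C): in S::=C f C (occurrence 1), C is followed by f C with FIRST {f}; in S::=C f C (occurrence 2), the suffix after C is empty, so FOLLOW(C) ⊇ FOLLOW(S) = {$, c, e, f}; in N::=C, the suffix after C is empty, so FOLLOW(C) ⊇ FOLLOW(N) = {c, e, f}. Thus FOLLOW(C) = {$, c, e, f}.

{$, c, e, f}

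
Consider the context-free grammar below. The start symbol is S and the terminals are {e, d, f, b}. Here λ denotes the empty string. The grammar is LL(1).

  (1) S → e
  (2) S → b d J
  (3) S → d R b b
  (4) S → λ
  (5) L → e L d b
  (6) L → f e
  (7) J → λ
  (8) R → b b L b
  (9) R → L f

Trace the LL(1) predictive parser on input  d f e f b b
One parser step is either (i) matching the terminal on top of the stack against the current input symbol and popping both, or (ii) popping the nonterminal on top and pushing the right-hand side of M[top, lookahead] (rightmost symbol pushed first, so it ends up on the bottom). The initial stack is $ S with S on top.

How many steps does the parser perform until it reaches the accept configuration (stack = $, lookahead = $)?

9

step 1: stack=$ S  input=d f e f b b $  — expand S → d R b b
step 2: stack=$ b b R d  input=d f e f b b $  — match d
step 3: stack=$ b b R  input=f e f b b $  — expand R → L f
step 4: stack=$ b b f L  input=f e f b b $  — expand L → f e
step 5: stack=$ b b f e f  input=f e f b b $  — match f
step 6: stack=$ b b f e  input=e f b b $  — match e
step 7: stack=$ b b f  input=f b b $  — match f
step 8: stack=$ b b  input=b b $  — match b
step 9: stack=$ b  input=b $  — match b
Accept reached after 9 steps.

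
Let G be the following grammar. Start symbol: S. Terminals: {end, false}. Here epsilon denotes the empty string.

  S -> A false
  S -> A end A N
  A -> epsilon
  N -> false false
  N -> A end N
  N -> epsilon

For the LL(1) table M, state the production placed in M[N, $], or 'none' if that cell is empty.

FIRST(A) = {epsilon}
FIRST(S) = {end, false}  (via A false, A end A N)
FIRST(N) = {epsilon, end, false}  (via A end N)
FOLLOW(S) includes $ since S is the start symbol.
FOLLOW(S): S appears on no right-hand side. Thus FOLLOW(S) = {$}.
FOLLOW(N): in S->A end A N, the suffix after N is empty, so FOLLOW(N) ⊇ FOLLOW(S) = {$}; in N->A end N, the suffix after N is empty (adds nothing new). Thus FOLLOW(N) = {$}.
For N -> false false: FIRST(false false) = {false}, so it goes in M[N, t] for t ∈ {false}.
For N -> A end N: FIRST(A end N) = {end}, so it goes in M[N, t] for t ∈ {end}.
For N -> epsilon: FIRST(epsilon) = {epsilon}, so it goes in M[N, t] for t ∈ {}; since epsilon ∈ FIRST, also for every t ∈ FOLLOW(N) = {$}.

N -> epsilon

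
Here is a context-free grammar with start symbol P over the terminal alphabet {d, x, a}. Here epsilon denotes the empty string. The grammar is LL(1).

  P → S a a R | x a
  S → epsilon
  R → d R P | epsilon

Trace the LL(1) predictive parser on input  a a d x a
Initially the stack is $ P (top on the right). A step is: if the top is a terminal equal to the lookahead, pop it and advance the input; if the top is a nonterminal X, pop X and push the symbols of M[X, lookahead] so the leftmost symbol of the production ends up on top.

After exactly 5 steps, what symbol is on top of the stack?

step 1: stack=$ P  input=a a d x a $  — expand P → S a a R
step 2: stack=$ R a a S  input=a a d x a $  — expand S → epsilon
step 3: stack=$ R a a  input=a a d x a $  — match a
step 4: stack=$ R a  input=a d x a $  — match a
step 5: stack=$ R  input=d x a $  — expand R → d R P
Stack after step 5: $ P R d (top = d).

d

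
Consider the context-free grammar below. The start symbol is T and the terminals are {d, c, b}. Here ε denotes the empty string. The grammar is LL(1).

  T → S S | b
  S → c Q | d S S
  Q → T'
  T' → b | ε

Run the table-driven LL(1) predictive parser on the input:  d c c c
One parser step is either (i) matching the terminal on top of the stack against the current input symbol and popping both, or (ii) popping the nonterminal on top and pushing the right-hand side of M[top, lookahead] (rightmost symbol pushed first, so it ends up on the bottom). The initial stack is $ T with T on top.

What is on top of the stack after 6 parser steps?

T'

     Stack      Input      Action
  1  $ T        d c c c $  expand T → S S
  2  $ S S      d c c c $  expand S → d S S
  3  $ S S S d  d c c c $  match d
  4  $ S S S    c c c $    expand S → c Q
  5  $ S S Q c  c c c $    match c
  6  $ S S Q    c c $      expand Q → T'
Stack after step 6: $ S S T' (top = T').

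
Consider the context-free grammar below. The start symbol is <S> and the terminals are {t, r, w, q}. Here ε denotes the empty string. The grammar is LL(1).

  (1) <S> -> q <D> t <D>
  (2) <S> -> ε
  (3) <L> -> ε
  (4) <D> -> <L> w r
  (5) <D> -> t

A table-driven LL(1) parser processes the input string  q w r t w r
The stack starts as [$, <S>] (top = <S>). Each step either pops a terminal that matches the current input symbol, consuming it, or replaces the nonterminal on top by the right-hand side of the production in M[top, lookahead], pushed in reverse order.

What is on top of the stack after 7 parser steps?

<D>

step 1: stack=$ <S>  input=q w r t w r $  — expand <S> -> q <D> t <D>
step 2: stack=$ <D> t <D> q  input=q w r t w r $  — match q
step 3: stack=$ <D> t <D>  input=w r t w r $  — expand <D> -> <L> w r
step 4: stack=$ <D> t r w <L>  input=w r t w r $  — expand <L> -> ε
step 5: stack=$ <D> t r w  input=w r t w r $  — match w
step 6: stack=$ <D> t r  input=r t w r $  — match r
step 7: stack=$ <D> t  input=t w r $  — match t
Stack after step 7: $ <D> (top = <D>).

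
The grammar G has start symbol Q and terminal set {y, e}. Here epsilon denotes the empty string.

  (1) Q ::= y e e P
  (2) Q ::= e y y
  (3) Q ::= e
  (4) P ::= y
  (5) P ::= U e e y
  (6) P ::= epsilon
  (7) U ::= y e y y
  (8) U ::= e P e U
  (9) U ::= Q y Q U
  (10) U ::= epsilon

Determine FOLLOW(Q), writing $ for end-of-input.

{$, e, y}

FIRST(Q) = {e, y}
FIRST(U) = {epsilon, e, y}  (via Q y Q U)
FIRST(P) = {epsilon, e, y}  (via U e e y)
FOLLOW(Q) includes $ since Q is the start symbol.
FOLLOW(U): in P::=U e e y, U is followed by e e y with FIRST {e}; in U::=e P e U, the suffix after U is empty (adds nothing new); in U::=Q y Q U, the suffix after U is empty (adds nothing new). Thus FOLLOW(U) = {e}.
FOLLOW(Q): in U::=Q y Q U (occurrence 1), Q is followed by y Q U with FIRST {y}; in U::=Q y Q U (occurrence 2), Q is followed by U with FIRST {epsilon, e, y}; in U::=Q y Q U (occurrence 2), the suffix after Q is nullable, so FOLLOW(Q) ⊇ FOLLOW(U) = {e}. Thus FOLLOW(Q) = {$, e, y}.
FOLLOW(P): in Q::=y e e P, the suffix after P is empty, so FOLLOW(P) ⊇ FOLLOW(Q) = {$, e, y}; in U::=e P e U, P is followed by e U with FIRST {e}. Thus FOLLOW(P) = {$, e, y}.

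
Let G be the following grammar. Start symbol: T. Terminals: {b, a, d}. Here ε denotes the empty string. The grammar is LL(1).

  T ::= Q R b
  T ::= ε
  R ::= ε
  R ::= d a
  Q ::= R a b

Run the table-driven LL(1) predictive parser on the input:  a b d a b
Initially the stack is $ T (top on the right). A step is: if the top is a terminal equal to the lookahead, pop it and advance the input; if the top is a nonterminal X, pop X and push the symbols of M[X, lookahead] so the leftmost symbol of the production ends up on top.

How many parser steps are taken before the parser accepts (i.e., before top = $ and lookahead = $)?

9

step 1: stack=$ T  input=a b d a b $  — expand T ::= Q R b
step 2: stack=$ b R Q  input=a b d a b $  — expand Q ::= R a b
step 3: stack=$ b R b a R  input=a b d a b $  — expand R ::= ε
step 4: stack=$ b R b a  input=a b d a b $  — match a
step 5: stack=$ b R b  input=b d a b $  — match b
step 6: stack=$ b R  input=d a b $  — expand R ::= d a
step 7: stack=$ b a d  input=d a b $  — match d
step 8: stack=$ b a  input=a b $  — match a
step 9: stack=$ b  input=b $  — match b
Accept reached after 9 steps.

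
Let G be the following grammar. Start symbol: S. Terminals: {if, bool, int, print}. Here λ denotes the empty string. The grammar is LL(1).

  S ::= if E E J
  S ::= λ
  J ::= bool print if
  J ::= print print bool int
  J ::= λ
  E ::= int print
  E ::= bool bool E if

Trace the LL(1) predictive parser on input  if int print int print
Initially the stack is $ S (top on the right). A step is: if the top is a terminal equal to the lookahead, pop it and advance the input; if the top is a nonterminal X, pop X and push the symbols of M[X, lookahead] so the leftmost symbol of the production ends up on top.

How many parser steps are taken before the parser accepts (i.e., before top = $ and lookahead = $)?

9

step 1: stack=$ S  input=if int print int print $  — expand S ::= if E E J
step 2: stack=$ J E E if  input=if int print int print $  — match if
step 3: stack=$ J E E  input=int print int print $  — expand E ::= int print
step 4: stack=$ J E print int  input=int print int print $  — match int
step 5: stack=$ J E print  input=print int print $  — match print
step 6: stack=$ J E  input=int print $  — expand E ::= int print
step 7: stack=$ J print int  input=int print $  — match int
step 8: stack=$ J print  input=print $  — match print
step 9: stack=$ J  input=$  — expand J ::= λ
Accept reached after 9 steps.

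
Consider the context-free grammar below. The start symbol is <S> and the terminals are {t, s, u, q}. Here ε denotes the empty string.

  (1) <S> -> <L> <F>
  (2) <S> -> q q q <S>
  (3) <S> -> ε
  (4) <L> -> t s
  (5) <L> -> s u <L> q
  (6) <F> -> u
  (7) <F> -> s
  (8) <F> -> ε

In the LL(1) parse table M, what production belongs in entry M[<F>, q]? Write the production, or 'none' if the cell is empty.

none

FIRST(<L>): from <L>->t s we get {t}; from <L>->s u <L> q we get {s}. So FIRST(<L>) = {s, t}.
FIRST(<F>): from <F>->u we get {u}; from <F>->s we get {s}; from <F>->ε we get {ε}. So FIRST(<F>) = {ε, s, u}.
FIRST(<S>): from <S>-><L> <F> we get {s, t}; from <S>->q q q <S> we get {q}; from <S>->ε we get {ε}. So FIRST(<S>) = {ε, q, s, t}.
FOLLOW(<S>) includes $ since <S> is the start symbol.
FOLLOW(<S>): in <S>->q q q <S>, the suffix after <S> is empty (adds nothing new). Thus FOLLOW(<S>) = {$}.
FOLLOW(<F>): in <S>-><L> <F>, the suffix after <F> is empty, so FOLLOW(<F>) ⊇ FOLLOW(<S>) = {$}. Thus FOLLOW(<F>) = {$}.
For <F> -> u: FIRST(u) = {u}, so it goes in M[<F>, t] for t ∈ {u}.
For <F> -> s: FIRST(s) = {s}, so it goes in M[<F>, t] for t ∈ {s}.
For <F> -> ε: FIRST(ε) = {ε}, so it goes in M[<F>, t] for t ∈ {}; since ε ∈ FIRST, also for every t ∈ FOLLOW(<F>) = {$}.
None of these place a production in M[<F>, q].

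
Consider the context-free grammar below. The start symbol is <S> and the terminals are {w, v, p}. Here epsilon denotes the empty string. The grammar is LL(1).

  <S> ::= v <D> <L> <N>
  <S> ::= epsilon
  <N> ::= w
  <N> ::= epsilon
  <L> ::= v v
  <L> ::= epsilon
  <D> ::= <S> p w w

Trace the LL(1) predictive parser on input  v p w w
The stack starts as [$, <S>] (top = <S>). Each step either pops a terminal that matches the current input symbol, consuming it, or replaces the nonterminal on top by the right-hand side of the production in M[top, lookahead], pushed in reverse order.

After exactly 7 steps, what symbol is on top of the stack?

step 1: stack=$ <S>  input=v p w w $  — expand <S> ::= v <D> <L> <N>
step 2: stack=$ <N> <L> <D> v  input=v p w w $  — match v
step 3: stack=$ <N> <L> <D>  input=p w w $  — expand <D> ::= <S> p w w
step 4: stack=$ <N> <L> w w p <S>  input=p w w $  — expand <S> ::= epsilon
step 5: stack=$ <N> <L> w w p  input=p w w $  — match p
step 6: stack=$ <N> <L> w w  input=w w $  — match w
step 7: stack=$ <N> <L> w  input=w $  — match w
Stack after step 7: $ <N> <L> (top = <L>).

<L>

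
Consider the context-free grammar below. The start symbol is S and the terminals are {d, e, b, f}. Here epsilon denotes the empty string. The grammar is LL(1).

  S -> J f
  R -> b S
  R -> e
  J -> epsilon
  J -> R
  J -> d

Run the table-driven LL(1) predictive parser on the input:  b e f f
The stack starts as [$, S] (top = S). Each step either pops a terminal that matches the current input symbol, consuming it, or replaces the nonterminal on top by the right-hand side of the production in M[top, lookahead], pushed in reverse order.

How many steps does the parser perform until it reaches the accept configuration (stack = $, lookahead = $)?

step 1: stack=$ S  input=b e f f $  — expand S -> J f
step 2: stack=$ f J  input=b e f f $  — expand J -> R
step 3: stack=$ f R  input=b e f f $  — expand R -> b S
step 4: stack=$ f S b  input=b e f f $  — match b
step 5: stack=$ f S  input=e f f $  — expand S -> J f
step 6: stack=$ f f J  input=e f f $  — expand J -> R
step 7: stack=$ f f R  input=e f f $  — expand R -> e
step 8: stack=$ f f e  input=e f f $  — match e
step 9: stack=$ f f  input=f f $  — match f
step 10: stack=$ f  input=f $  — match f
Accept reached after 10 steps.

10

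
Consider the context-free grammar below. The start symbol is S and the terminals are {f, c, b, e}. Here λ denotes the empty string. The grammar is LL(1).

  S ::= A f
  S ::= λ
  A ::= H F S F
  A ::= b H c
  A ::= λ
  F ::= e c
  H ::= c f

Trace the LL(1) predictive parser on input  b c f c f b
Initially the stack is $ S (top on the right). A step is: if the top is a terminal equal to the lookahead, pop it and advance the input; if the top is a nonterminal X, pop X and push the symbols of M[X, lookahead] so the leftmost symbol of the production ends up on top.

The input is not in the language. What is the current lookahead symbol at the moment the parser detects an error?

step 1: stack=$ S  input=b c f c f b $  — expand S ::= A f
step 2: stack=$ f A  input=b c f c f b $  — expand A ::= b H c
step 3: stack=$ f c H b  input=b c f c f b $  — match b
step 4: stack=$ f c H  input=c f c f b $  — expand H ::= c f
step 5: stack=$ f c f c  input=c f c f b $  — match c
step 6: stack=$ f c f  input=f c f b $  — match f
step 7: stack=$ f c  input=c f b $  — match c
step 8: stack=$ f  input=f b $  — match f
step 9: stack=$  input=b $  — error: stack empty but input remains

b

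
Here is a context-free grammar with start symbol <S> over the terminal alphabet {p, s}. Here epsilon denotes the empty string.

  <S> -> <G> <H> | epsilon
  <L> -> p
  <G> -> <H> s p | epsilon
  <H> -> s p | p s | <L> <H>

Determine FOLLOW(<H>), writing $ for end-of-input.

{$, s}

FIRST(<L>) = {p}
FIRST(<H>) = {p, s}  (via <L> <H>)
FIRST(<G>) = {epsilon, p, s}  (via <H> s p)
FIRST(<S>) = {epsilon, p, s}  (via <G> <H>)
FOLLOW(<S>) includes $ since <S> is the start symbol.
FOLLOW(<S>): <S> appears on no right-hand side. Thus FOLLOW(<S>) = {$}.
FOLLOW(<L>): in <H>-><L> <H>, <L> is followed by <H> with FIRST {p, s}. Thus FOLLOW(<L>) = {p, s}.
FOLLOW(<G>): in <S>-><G> <H>, <G> is followed by <H> with FIRST {p, s}. Thus FOLLOW(<G>) = {p, s}.
FOLLOW(<H>): in <S>-><G> <H>, the suffix after <H> is empty, so FOLLOW(<H>) ⊇ FOLLOW(<S>) = {$}; in <G>-><H> s p, <H> is followed by s p with FIRST {s}; in <H>-><L> <H>, the suffix after <H> is empty (adds nothing new). Thus FOLLOW(<H>) = {$, s}.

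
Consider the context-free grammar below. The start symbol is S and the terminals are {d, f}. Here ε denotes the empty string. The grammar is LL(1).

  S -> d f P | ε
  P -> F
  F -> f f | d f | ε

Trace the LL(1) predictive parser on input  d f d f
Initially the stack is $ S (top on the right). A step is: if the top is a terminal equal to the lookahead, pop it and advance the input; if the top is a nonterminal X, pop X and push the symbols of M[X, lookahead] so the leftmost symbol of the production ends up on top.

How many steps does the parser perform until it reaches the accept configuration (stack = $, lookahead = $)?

7

     Stack    Input      Action
  1  $ S      d f d f $  expand S -> d f P
  2  $ P f d  d f d f $  match d
  3  $ P f    f d f $    match f
  4  $ P      d f $      expand P -> F
  5  $ F      d f $      expand F -> d f
  6  $ f d    d f $      match d
  7  $ f      f $        match f
Accept reached after 7 steps.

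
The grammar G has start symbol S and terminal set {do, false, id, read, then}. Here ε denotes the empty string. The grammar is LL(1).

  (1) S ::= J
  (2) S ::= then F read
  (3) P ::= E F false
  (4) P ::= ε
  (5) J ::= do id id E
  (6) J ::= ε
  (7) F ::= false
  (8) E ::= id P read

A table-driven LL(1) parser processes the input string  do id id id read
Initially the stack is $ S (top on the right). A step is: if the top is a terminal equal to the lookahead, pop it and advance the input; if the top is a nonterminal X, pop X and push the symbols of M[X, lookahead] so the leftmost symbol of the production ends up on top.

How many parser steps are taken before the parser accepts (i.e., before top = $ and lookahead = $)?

9

step 1: stack=$ S  input=do id id id read $  — expand S ::= J
step 2: stack=$ J  input=do id id id read $  — expand J ::= do id id E
step 3: stack=$ E id id do  input=do id id id read $  — match do
step 4: stack=$ E id id  input=id id id read $  — match id
step 5: stack=$ E id  input=id id read $  — match id
step 6: stack=$ E  input=id read $  — expand E ::= id P read
step 7: stack=$ read P id  input=id read $  — match id
step 8: stack=$ read P  input=read $  — expand P ::= ε
step 9: stack=$ read  input=read $  — match read
Accept reached after 9 steps.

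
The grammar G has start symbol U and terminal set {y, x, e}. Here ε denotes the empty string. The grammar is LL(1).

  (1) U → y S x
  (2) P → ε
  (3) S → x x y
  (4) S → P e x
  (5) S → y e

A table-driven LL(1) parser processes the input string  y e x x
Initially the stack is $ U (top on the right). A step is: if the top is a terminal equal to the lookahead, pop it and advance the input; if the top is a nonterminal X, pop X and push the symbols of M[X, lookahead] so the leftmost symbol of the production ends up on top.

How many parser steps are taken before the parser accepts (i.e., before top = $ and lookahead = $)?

7

     Stack      Input      Action
  1  $ U        y e x x $  expand U → y S x
  2  $ x S y    y e x x $  match y
  3  $ x S      e x x $    expand S → P e x
  4  $ x x e P  e x x $    expand P → ε
  5  $ x x e    e x x $    match e
  6  $ x x      x x $      match x
  7  $ x        x $        match x
Accept reached after 7 steps.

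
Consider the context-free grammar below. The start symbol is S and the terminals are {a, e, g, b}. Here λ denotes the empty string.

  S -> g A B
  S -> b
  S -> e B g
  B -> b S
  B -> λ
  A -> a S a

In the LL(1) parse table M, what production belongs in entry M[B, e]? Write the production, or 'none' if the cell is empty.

none

FIRST(S): from S->g A B we get {g}; from S->b we get {b}; from S->e B g we get {e}. So FIRST(S) = {b, e, g}.
FIRST(B): from B->b S we get {b}; from B->λ we get {λ}. So FIRST(B) = {λ, b}.
FIRST(A): from A->a S a we get {a}. So FIRST(A) = {a}.
FOLLOW(S) includes $ since S is the start symbol.
FOLLOW(S): in B->b S, the suffix after S is empty, so FOLLOW(S) ⊇ FOLLOW(B) = {$, a, g}; in A->a S a, S is followed by a with FIRST {a}. Thus FOLLOW(S) = {$, a, g}.
FOLLOW(B): in S->g A B, the suffix after B is empty, so FOLLOW(B) ⊇ FOLLOW(S) = {$, a, g}; in S->e B g, B is followed by g with FIRST {g}. Thus FOLLOW(B) = {$, a, g}.
For B -> b S: FIRST(b S) = {b}, so it goes in M[B, t] for t ∈ {b}.
For B -> λ: FIRST(λ) = {λ}, so it goes in M[B, t] for t ∈ {}; since λ ∈ FIRST, also for every t ∈ FOLLOW(B) = {$, a, g}.
None of these place a production in M[B, e].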